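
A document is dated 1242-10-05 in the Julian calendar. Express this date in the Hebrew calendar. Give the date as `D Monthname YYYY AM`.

Julian Day Number of the source date = 2174976.
Converting JDN 2174976 to the Hebrew calendar gives 9 Cheshvan 5003 AM.

9 Cheshvan 5003 AM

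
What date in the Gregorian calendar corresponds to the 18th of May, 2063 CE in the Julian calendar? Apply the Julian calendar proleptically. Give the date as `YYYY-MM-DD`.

For dates in this range the Gregorian date is 13 days ahead of the Julian.
18 May 2063 Julian + 13 days → 31 May 2063 Gregorian.

2063-05-31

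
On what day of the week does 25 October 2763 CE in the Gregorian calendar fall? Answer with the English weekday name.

Friday

JDN 2730522 mod 7 = 4, and JDN 0 was a Monday, so this is a Friday.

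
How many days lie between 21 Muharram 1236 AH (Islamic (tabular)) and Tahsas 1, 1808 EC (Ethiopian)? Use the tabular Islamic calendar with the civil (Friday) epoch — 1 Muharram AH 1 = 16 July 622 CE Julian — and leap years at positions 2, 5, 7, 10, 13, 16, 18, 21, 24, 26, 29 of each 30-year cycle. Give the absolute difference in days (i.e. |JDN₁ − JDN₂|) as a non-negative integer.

First date → JDN 2386103; second date → JDN 2384318.
The interval is |2386103 − 2384318| = 1785 days.

1785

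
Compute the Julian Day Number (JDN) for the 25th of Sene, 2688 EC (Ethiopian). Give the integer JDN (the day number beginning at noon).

In the Gregorian calendar the same day is 7 July 2696.
JDN 2451545 is 1 January 2000 CE (Gregorian); the target day is +254397 days from there, so JDN = 2705942.

2705942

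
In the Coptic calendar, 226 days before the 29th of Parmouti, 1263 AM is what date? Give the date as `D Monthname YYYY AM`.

The starting date is JDN 2286213; 2286213 − 226 = 2285987.
JDN 2285987 corresponds to 13 Thout 1263 AM.

13 Thout 1263 AM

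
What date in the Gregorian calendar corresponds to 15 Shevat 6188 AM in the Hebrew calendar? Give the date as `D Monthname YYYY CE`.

Julian Day Number of the source date = 2607901.
Converting JDN 2607901 to the Gregorian calendar gives 2 February 2428 CE.

2 February 2428 CE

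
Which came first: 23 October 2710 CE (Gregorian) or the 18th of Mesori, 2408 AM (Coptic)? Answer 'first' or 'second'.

Converting both to JDN: 2711162 vs 2704534; the smaller is the second.

second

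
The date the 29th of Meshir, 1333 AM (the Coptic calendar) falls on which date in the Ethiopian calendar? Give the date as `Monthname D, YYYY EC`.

Yekatit 29, 1609 EC

Julian Day Number of the source date = 2311721.
Converting JDN 2311721 to the Ethiopian calendar gives 29 Yekatit 1609 EC.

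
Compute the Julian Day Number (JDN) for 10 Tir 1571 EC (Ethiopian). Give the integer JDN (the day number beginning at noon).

2297792

In the proleptic Gregorian calendar the same day is 15 January 1579.
JDN 2400001 is 17 November 1858 CE (Gregorian), MJD 0; the target day is −102209 days from there, so JDN = 2297792.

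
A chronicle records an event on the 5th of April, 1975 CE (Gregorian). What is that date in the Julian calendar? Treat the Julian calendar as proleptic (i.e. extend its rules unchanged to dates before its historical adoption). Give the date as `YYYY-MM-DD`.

At this point the Julian calendar is 13 days behind the Gregorian.
5 April 1975 Gregorian − 13 days → 23 March 1975 Julian.

1975-03-23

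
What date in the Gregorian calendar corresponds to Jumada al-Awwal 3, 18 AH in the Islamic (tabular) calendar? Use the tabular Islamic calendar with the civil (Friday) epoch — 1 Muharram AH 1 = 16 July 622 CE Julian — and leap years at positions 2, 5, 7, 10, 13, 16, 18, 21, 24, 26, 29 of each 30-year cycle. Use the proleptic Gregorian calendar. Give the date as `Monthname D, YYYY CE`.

Julian Day Number of the source date = 1954584.
Converting JDN 1954584 to the Gregorian calendar gives 15 May 639 CE.

May 15, 639 CE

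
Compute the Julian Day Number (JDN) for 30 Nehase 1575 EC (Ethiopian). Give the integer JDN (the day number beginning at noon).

2299483

Equivalently 2 September 1583 (Gregorian).
JDN 2299161 is 15 October 1582 CE (Gregorian); the target day is +322 days from there, so JDN = 2299483.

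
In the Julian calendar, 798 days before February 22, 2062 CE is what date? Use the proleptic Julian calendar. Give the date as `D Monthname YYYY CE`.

The starting date is JDN 2474256; 2474256 − 798 = 2473458.
JDN 2473458 corresponds to 17 December 2059 CE.

17 December 2059 CE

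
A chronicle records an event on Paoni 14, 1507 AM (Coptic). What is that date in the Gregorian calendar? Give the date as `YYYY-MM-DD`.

Julian Day Number of the source date = 2375379.
Converting JDN 2375379 to the Gregorian calendar gives 19 June 1791 CE.

1791-06-19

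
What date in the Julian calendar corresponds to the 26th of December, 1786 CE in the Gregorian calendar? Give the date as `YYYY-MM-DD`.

The Julian–Gregorian offset here is 11 days (Julian trailing).
26 December 1786 Gregorian − 11 days → 15 December 1786 Julian.

1786-12-15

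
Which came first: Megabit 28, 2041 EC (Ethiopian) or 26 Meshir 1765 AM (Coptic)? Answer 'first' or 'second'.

second

The two dates have Julian Day Numbers 2469538 and 2469506 respectively.
Since 2469506 < 2469538, the second date comes first.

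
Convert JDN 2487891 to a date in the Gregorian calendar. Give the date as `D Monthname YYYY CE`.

6 July 2099 CE

JDN 2451545 is 1 Jan 2000; 2487891 is +36346 days from there.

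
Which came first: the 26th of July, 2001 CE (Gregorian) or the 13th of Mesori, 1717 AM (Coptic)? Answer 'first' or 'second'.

First date → JDN 2452117; second date → JDN 2452141.
JDN 2452117 < JDN 2452141, so the first date is earlier.

first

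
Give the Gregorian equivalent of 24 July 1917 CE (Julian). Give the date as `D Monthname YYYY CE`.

The Julian–Gregorian offset here is 13 days (Julian trailing).
24 July 1917 Julian + 13 days → 6 August 1917 Gregorian.

6 August 1917 CE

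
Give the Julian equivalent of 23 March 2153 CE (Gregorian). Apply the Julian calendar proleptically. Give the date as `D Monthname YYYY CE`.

9 March 2153 CE

For dates in this range the Gregorian date is 14 days ahead of the Julian.
23 March 2153 Gregorian − 14 days → 9 March 2153 Julian.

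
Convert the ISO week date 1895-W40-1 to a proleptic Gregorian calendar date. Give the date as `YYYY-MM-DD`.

ISO week 1 of 1895 is the week containing the first Thursday of 1895.
Week 40, day 1 (Monday) lands on 1895-09-30.

1895-09-30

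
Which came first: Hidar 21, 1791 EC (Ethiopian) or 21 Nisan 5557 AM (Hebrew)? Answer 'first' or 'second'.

First date → JDN 2378098; second date → JDN 2377508.
JDN 2377508 < JDN 2378098, so the second date is earlier.

second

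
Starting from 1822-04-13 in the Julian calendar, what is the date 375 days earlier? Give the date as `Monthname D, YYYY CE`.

April 3, 1821 CE

JDN of 1822-04-13 = 2386646.
2386646 − 375 = 2386271.
JDN 2386271 in the Julian calendar is April 3, 1821 CE.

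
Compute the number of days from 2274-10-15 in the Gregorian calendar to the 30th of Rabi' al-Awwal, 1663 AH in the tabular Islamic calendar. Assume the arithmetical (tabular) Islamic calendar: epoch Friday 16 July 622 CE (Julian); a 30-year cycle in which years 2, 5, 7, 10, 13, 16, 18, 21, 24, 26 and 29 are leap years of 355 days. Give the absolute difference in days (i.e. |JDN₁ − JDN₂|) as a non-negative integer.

14424

First date → JDN 2551909; second date → JDN 2537485.
The interval is |2551909 − 2537485| = 14424 days.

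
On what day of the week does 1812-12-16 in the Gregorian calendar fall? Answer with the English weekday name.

Wednesday

Since JDN mod 7 = 2 (0 = Monday), the day is Wednesday.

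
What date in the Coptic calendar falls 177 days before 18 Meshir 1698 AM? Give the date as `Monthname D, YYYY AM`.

Mesori 26, 1697 AM

The starting date is JDN 2445026; 2445026 − 177 = 2444849.
JDN 2444849 corresponds to Mesori 26, 1697 AM.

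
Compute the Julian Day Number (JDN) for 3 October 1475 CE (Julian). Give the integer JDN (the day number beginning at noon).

2260077

In the proleptic Gregorian calendar the same day is 12 October 1475.
JDN 2400001 is 17 November 1858 CE (Gregorian), MJD 0; the target day is −139924 days from there, so JDN = 2260077.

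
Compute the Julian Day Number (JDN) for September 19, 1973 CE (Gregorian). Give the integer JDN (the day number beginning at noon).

2441945

JDN 2451545 is 1 January 2000 CE (Gregorian); the target day is −9600 days from there, so JDN = 2441945.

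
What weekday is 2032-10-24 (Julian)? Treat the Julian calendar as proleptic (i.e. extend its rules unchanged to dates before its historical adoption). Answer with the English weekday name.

Saturday

In the Gregorian calendar this is 6 November 2032 (JDN 2463543).
JDN 2463543 mod 7 = 5, and JDN 0 was a Monday, so this is a Saturday.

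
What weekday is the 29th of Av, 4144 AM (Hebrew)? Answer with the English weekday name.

Friday

This is JDN 1861528 (3 August 384 Gregorian).
Since JDN mod 7 = 4 (0 = Monday), the day is Friday.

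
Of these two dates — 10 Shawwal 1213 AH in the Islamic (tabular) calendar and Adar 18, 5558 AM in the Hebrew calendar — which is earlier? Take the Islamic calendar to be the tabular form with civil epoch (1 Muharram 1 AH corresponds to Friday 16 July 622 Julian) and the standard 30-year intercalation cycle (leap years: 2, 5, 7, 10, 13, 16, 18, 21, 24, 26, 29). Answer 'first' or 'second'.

The two dates have Julian Day Numbers 2378207 and 2377831 respectively.
Since 2377831 < 2378207, the second date comes first.

second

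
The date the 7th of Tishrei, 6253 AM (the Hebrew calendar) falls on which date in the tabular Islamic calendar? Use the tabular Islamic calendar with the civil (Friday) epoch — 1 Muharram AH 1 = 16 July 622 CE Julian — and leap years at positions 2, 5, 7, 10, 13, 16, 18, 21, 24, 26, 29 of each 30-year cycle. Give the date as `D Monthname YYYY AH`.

5 Sha'ban 1928 AH

The source date corresponds to 28 September 2492 in the Gregorian calendar (JDN 2631516).
That day falls on 5 Sha'ban 1928 AH in the tabular Islamic calendar.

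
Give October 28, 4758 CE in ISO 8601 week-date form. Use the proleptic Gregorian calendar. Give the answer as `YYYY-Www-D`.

The weekday is Tuesday (ISO weekday 2).
That Tuesday belongs to ISO week 44 of ISO year 4758.

4758-W44-2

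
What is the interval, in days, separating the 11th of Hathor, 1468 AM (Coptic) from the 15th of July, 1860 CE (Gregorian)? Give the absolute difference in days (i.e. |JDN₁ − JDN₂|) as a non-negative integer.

39685

First date → JDN 2360922; second date → JDN 2400607.
The interval is |2360922 − 2400607| = 39685 days.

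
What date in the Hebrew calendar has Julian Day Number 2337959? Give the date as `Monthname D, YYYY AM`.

Tevet 12, 5449 AM

JDN 2337959 is 4 January 1689 in the Gregorian calendar.
In the Hebrew calendar that day is Tevet 12, 5449 AM.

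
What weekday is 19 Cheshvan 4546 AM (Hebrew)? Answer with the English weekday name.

In the proleptic Gregorian calendar this is 1 November 785 (JDN 2008080).
2008080 ≡ 4 (mod 7); counting from Monday = 0 gives Friday.

Friday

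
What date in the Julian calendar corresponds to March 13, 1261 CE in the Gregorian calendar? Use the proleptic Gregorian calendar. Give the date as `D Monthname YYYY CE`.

At this point the Julian calendar is 7 days behind the Gregorian.
13 March 1261 Gregorian − 7 days → 6 March 1261 Julian.

6 March 1261 CE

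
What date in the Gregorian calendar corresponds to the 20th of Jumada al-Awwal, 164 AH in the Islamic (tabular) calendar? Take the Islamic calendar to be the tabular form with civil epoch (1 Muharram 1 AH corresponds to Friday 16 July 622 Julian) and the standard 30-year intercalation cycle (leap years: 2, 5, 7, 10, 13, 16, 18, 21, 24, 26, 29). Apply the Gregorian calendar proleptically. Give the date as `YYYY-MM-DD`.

Julian Day Number of the source date = 2006339.
Converting JDN 2006339 to the Gregorian calendar gives 25 January 781 CE.

0781-01-25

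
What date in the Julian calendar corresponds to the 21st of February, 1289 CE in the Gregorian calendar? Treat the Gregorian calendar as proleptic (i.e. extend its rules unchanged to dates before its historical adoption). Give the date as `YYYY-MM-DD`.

1289-02-14

For dates in this range the Gregorian date is 7 days ahead of the Julian.
21 February 1289 Gregorian − 7 days → 14 February 1289 Julian.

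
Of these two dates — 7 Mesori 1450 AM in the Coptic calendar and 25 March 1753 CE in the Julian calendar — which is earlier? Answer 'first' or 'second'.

Converting both to JDN: 2354613 vs 2361425; the smaller is the first.

first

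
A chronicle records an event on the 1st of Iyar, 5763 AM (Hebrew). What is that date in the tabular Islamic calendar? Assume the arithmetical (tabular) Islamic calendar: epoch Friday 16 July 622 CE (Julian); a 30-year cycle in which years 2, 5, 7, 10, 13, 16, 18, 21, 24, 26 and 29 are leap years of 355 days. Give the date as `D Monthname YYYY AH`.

1 Rabi' al-Awwal 1424 AH

Julian Day Number of the source date = 2452763.
Converting JDN 2452763 to the tabular Islamic calendar gives 1 Rabi' al-Awwal 1424 AH.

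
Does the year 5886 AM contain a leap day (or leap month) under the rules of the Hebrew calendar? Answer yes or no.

no

Hebrew year 5886 is year 15 of its 19-year Metonic cycle; leap years are at positions 3, 6, 8, 11, 14, 17, 19, so it is a common year (12 months).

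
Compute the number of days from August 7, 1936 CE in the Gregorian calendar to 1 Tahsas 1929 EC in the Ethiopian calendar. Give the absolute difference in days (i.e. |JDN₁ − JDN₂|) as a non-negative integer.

First date → JDN 2428388; second date → JDN 2428513.
The interval is |2428388 − 2428513| = 125 days.

125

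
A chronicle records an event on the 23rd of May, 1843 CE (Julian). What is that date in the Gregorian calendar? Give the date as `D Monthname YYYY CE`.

4 June 1843 CE

At this point the Julian calendar is 12 days behind the Gregorian.
23 May 1843 Julian + 12 days → 4 June 1843 Gregorian.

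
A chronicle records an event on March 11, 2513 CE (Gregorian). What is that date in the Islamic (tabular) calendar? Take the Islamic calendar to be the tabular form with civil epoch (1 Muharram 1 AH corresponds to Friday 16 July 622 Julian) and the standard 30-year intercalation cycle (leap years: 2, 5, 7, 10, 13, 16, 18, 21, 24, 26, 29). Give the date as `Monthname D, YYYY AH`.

Both dates share Julian Day Number 2638984; in the tabular Islamic calendar that is 3 Ramadan 1949 AH.

Ramadan 3, 1949 AH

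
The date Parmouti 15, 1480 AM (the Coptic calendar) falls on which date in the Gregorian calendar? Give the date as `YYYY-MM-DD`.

Julian Day Number of the source date = 2365459.
Converting JDN 2365459 to the Gregorian calendar gives 21 April 1764 CE.

1764-04-21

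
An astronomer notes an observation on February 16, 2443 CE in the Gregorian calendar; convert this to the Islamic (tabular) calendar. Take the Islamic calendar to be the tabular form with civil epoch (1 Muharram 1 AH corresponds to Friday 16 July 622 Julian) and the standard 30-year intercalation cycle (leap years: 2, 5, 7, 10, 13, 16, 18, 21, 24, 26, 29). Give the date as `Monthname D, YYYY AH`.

Both dates share Julian Day Number 2613394; in the tabular Islamic calendar that is 15 Jumada al-Thani 1877 AH.

Jumada al-Thani 15, 1877 AH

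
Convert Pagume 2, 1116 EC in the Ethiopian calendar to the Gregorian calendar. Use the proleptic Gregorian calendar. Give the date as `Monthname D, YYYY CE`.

Julian Day Number of the source date = 2131836.
Converting JDN 2131836 to the Gregorian calendar gives 1 September 1124 CE.

September 1, 1124 CE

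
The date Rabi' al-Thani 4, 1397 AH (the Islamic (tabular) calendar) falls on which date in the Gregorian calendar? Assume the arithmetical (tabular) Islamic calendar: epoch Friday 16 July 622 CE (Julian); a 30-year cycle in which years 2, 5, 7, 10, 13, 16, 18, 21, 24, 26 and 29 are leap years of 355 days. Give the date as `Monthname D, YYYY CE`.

March 25, 1977 CE

Both dates share Julian Day Number 2443228; in the Gregorian calendar that is 25 March 1977 CE.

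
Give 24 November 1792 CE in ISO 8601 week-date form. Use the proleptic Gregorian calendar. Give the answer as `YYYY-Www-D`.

The weekday is Saturday (ISO weekday 6).
That Saturday belongs to ISO week 47 of ISO year 1792.

1792-W47-6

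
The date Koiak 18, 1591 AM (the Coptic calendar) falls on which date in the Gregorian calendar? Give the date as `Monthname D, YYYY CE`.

Both dates share Julian Day Number 2405884; in the Gregorian calendar that is 26 December 1874 CE.

December 26, 1874 CE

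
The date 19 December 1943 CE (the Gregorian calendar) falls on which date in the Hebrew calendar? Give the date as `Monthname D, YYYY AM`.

Both dates share Julian Day Number 2431078; in the Hebrew calendar that is 22 Kislev 5704 AM.

Kislev 22, 5704 AM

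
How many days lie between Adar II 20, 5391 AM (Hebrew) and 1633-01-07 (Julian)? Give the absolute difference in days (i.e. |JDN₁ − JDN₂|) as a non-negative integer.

JDN of the first date = 2316853.
JDN of the second date = 2317518.
|2317518 − 2316853| = 665.

665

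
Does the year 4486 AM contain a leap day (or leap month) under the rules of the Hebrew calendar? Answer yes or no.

no

Hebrew year 4486 is year 2 of its 19-year Metonic cycle; leap years are at positions 3, 6, 8, 11, 14, 17, 19, so it is a common year (12 months).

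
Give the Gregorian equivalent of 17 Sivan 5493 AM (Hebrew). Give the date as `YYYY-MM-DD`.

1733-05-31

Both dates share Julian Day Number 2354176; in the Gregorian calendar that is 31 May 1733 CE.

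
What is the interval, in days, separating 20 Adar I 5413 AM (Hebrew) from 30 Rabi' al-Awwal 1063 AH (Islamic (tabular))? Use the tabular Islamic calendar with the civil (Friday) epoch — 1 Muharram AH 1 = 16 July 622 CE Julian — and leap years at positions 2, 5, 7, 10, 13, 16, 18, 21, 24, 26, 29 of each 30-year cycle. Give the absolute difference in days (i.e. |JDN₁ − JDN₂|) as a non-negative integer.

11

JDN of the first date = 2324854.
JDN of the second date = 2324865.
|2324865 − 2324854| = 11.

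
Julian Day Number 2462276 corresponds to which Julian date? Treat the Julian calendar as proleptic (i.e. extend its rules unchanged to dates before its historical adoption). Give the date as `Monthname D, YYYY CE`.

The Gregorian equivalent of JDN 2462276 is 19 May 2029.
In the Julian calendar that day is May 6, 2029 CE.

May 6, 2029 CE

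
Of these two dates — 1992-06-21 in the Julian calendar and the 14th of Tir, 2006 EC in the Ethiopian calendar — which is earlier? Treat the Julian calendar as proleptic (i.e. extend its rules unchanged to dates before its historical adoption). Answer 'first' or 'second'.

first

Converting both to JDN: 2448808 vs 2456680; the smaller is the first.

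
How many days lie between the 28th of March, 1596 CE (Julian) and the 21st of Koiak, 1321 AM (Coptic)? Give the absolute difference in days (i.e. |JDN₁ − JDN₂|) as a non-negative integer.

3186

First date → JDN 2304084; second date → JDN 2307270.
The interval is |2304084 − 2307270| = 3186 days.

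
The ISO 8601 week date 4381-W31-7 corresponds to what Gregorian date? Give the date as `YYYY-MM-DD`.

4381-08-02

ISO week 1 of 4381 is the week containing the first Thursday of 4381.
Week 31, day 7 (Sunday) lands on 4381-08-02.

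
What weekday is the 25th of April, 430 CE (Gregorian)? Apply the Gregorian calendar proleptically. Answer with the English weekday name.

Thursday

1878229 ≡ 3 (mod 7); counting from Monday = 0 gives Thursday.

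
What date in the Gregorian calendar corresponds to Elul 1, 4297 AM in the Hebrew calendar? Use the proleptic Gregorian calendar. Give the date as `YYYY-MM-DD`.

Julian Day Number of the source date = 1917432.
Converting JDN 1917432 to the Gregorian calendar gives 25 August 537 CE.

0537-08-25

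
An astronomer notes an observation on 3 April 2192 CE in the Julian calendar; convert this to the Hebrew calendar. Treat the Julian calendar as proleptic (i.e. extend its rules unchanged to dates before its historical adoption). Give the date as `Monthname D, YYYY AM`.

The source date corresponds to 17 April 2192 in the Gregorian calendar (JDN 2521779).
That day falls on 4 Iyar 5952 AM in the Hebrew calendar.

Iyar 4, 5952 AM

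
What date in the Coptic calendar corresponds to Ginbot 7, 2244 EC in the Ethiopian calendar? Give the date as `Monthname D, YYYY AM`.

Julian Day Number of the source date = 2543723.
Converting JDN 2543723 to the Coptic calendar gives 7 Pashons 1968 AM.

Pashons 7, 1968 AM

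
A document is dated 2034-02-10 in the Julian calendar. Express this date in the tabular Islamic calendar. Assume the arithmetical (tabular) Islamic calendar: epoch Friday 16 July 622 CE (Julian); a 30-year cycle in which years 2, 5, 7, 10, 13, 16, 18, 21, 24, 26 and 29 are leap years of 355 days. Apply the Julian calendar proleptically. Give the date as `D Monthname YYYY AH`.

4 Dhu al-Hijjah 1455 AH

Julian Day Number of the source date = 2464017.
Converting JDN 2464017 to the tabular Islamic calendar gives 4 Dhu al-Hijjah 1455 AH.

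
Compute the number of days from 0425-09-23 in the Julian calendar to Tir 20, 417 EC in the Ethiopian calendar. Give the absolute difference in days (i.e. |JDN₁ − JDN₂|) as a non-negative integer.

JDN of the first date = 1876555.
JDN of the second date = 1876304.
|1876304 − 1876555| = 251.

251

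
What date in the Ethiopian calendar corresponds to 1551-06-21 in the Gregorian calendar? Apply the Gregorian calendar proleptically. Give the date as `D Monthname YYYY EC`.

17 Sene 1543 EC

Julian Day Number of the source date = 2287722.
Converting JDN 2287722 to the Ethiopian calendar gives 17 Sene 1543 EC.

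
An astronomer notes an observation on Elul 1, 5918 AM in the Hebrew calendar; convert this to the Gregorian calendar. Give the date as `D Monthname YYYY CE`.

25 August 2158 CE

Both dates share Julian Day Number 2509490; in the Gregorian calendar that is 25 August 2158 CE.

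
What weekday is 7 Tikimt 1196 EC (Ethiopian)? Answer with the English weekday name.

Sunday

This is JDN 2160731 (12 October 1203 Gregorian).
2160731 ≡ 6 (mod 7); counting from Monday = 0 gives Sunday.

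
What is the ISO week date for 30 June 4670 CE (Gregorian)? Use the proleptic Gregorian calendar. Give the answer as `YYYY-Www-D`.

4670-W26-4

The weekday is Thursday (ISO weekday 4).
That Thursday belongs to ISO week 26 of ISO year 4670.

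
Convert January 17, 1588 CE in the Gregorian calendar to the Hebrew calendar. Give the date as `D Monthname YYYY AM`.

Both dates share Julian Day Number 2301081; in the Hebrew calendar that is 17 Tevet 5348 AM.

17 Tevet 5348 AM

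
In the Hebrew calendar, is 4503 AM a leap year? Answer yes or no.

yes

Hebrew year 4503 is year 19 of its 19-year Metonic cycle; leap years are at positions 3, 6, 8, 11, 14, 17, 19, so it is a leap year (13 months).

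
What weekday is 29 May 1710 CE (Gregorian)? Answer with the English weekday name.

2345773 ≡ 3 (mod 7); counting from Monday = 0 gives Thursday.

Thursday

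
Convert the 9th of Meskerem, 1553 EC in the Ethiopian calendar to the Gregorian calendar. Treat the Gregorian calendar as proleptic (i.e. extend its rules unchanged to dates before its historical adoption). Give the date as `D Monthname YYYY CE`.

16 September 1560 CE

Both dates share Julian Day Number 2291097; in the Gregorian calendar that is 16 September 1560 CE.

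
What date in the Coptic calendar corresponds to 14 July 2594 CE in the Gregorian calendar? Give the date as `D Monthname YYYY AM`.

Both dates share Julian Day Number 2668694; in the Coptic calendar that is 3 Epip 2310 AM.

3 Epip 2310 AM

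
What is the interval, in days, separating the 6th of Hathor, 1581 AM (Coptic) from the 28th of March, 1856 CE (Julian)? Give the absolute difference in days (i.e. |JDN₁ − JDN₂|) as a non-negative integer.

First date → JDN 2402190; second date → JDN 2399049.
The interval is |2402190 − 2399049| = 3141 days.

3141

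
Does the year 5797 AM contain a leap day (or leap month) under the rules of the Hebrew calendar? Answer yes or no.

no

Hebrew year 5797 is year 2 of its 19-year Metonic cycle; leap years are at positions 3, 6, 8, 11, 14, 17, 19, so it is a common year (12 months).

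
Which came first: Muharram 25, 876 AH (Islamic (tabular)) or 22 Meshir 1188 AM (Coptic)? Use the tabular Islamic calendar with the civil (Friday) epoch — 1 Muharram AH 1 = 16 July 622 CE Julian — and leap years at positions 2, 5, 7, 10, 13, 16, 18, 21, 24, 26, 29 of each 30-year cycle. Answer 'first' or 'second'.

Converting both to JDN: 2258535 vs 2258753; the smaller is the first.

first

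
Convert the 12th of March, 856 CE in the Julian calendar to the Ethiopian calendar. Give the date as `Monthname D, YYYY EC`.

The source date corresponds to 16 March 856 in the proleptic Gregorian calendar (JDN 2033783).
That day falls on 16 Megabit 848 EC in the Ethiopian calendar.

Megabit 16, 848 EC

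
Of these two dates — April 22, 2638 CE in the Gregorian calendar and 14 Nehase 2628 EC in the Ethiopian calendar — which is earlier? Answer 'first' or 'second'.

second

The two dates have Julian Day Numbers 2684681 and 2684076 respectively.
Since 2684076 < 2684681, the second date comes first.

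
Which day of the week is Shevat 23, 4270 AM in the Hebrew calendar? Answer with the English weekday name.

Tuesday

This is JDN 1907354 (21 January 510 Gregorian).
Since JDN mod 7 = 1 (0 = Monday), the day is Tuesday.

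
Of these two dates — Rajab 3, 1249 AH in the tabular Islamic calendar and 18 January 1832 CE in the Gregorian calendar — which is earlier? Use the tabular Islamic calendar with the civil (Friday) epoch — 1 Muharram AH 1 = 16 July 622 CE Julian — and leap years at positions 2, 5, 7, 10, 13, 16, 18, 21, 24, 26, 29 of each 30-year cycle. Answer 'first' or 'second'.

second

First date → JDN 2390869; second date → JDN 2390201.
JDN 2390201 < JDN 2390869, so the second date is earlier.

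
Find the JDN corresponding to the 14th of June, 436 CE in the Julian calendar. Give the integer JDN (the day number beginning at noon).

1880472

Equivalently 15 June 436 (proleptic Gregorian).
JDN 2400001 is 17 November 1858 CE (Gregorian), MJD 0; the target day is −519529 days from there, so JDN = 1880472.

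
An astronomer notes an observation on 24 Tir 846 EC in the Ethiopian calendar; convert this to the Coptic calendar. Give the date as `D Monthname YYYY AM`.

Both dates share Julian Day Number 2033000; in the Coptic calendar that is 24 Tobi 570 AM.

24 Tobi 570 AM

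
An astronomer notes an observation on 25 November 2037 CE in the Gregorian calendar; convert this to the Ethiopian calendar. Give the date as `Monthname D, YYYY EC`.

Both dates share Julian Day Number 2465388; in the Ethiopian calendar that is 16 Hidar 2030 EC.

Hidar 16, 2030 EC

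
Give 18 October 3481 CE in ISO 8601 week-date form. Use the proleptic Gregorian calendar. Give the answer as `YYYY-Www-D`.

3481-W42-2

The weekday is Tuesday (ISO weekday 2).
That Tuesday belongs to ISO week 42 of ISO year 3481.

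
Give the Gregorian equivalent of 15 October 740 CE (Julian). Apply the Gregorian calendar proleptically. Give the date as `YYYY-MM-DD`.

At this point the Julian calendar is 4 days behind the Gregorian.
15 October 740 Julian + 4 days → 19 October 740 Gregorian.

0740-10-19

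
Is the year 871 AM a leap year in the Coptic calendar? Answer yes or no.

yes

871 mod 4 = 3; in the Coptic calendar a year is leap when year mod 4 = 3, so it is a leap year.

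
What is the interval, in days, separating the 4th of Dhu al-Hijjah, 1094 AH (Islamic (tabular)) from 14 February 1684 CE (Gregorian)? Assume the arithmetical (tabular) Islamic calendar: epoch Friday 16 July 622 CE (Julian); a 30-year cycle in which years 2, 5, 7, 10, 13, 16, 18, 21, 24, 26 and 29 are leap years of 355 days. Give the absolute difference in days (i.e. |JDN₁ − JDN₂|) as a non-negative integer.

JDN of the first date = 2336091.
JDN of the second date = 2336173.
|2336173 − 2336091| = 82.

82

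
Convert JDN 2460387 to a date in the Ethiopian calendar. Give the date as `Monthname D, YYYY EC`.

Megabit 8, 2016 EC

The Gregorian equivalent of JDN 2460387 is 17 March 2024.
In the Ethiopian calendar that day is Megabit 8, 2016 EC.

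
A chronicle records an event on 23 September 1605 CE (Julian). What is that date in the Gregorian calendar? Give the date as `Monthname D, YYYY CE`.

At this point the Julian calendar is 10 days behind the Gregorian.
23 September 1605 Julian + 10 days → 3 October 1605 Gregorian.

October 3, 1605 CE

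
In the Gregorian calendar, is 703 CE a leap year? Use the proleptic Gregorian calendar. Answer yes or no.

703 is not divisible by 4, so it is a common year.

no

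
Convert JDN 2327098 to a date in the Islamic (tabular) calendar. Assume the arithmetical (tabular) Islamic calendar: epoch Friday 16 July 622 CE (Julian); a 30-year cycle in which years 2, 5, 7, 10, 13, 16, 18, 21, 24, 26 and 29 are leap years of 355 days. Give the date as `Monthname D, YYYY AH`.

JDN 2327098 is 11 April 1659 in the Gregorian calendar.
In the tabular Islamic calendar that day is Rajab 18, 1069 AH.

Rajab 18, 1069 AH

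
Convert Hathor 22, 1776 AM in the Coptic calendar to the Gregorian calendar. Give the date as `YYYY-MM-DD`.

Julian Day Number of the source date = 2473430.
Converting JDN 2473430 to the Gregorian calendar gives 2 December 2059 CE.

2059-12-02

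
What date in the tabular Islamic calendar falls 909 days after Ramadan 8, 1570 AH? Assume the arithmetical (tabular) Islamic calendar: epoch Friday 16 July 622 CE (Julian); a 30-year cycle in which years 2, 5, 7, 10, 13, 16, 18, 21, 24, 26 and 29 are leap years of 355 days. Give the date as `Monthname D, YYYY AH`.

Rabi' al-Thani 1, 1573 AH

JDN of Ramadan 8, 1570 AH = 2504684.
2504684 + 909 = 2505593.
JDN 2505593 in the tabular Islamic calendar is Rabi' al-Thani 1, 1573 AH.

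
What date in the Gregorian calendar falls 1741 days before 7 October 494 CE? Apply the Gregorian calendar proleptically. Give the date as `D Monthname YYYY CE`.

31 December 489 CE

JDN of 7 October 494 CE = 1901770.
1901770 − 1741 = 1900029.
JDN 1900029 in the Gregorian calendar is 31 December 489 CE.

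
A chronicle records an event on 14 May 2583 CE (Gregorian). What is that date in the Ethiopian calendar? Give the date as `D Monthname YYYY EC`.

2 Ginbot 2575 EC

Both dates share Julian Day Number 2664615; in the Ethiopian calendar that is 2 Ginbot 2575 EC.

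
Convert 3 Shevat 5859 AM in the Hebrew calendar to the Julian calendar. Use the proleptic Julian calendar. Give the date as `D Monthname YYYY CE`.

11 January 2099 CE

Both dates share Julian Day Number 2487728; in the Julian calendar that is 11 January 2099 CE.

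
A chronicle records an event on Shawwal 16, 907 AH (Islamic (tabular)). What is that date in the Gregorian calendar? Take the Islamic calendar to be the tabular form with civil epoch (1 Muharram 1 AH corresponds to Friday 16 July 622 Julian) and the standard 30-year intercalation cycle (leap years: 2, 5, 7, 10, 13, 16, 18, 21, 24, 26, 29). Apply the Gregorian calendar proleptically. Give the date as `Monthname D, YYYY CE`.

Both dates share Julian Day Number 2269777; in the Gregorian calendar that is 4 May 1502 CE.

May 4, 1502 CE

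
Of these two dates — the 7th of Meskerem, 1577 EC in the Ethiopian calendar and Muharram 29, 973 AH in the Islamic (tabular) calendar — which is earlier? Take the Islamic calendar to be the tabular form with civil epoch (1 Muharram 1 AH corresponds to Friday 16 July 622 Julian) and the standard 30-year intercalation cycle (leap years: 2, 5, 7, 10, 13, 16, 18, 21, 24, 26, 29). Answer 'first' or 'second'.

second

Converting both to JDN: 2299861 vs 2292912; the smaller is the second.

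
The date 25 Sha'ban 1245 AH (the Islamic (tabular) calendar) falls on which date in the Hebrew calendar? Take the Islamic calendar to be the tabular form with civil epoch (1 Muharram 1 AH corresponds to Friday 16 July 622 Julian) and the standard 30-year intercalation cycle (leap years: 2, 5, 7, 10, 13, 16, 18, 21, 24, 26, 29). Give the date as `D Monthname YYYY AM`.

26 Shevat 5590 AM

Julian Day Number of the source date = 2389503.
Converting JDN 2389503 to the Hebrew calendar gives 26 Shevat 5590 AM.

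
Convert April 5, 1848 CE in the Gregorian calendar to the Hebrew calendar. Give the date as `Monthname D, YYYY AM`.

Nisan 2, 5608 AM

Both dates share Julian Day Number 2396123; in the Hebrew calendar that is 2 Nisan 5608 AM.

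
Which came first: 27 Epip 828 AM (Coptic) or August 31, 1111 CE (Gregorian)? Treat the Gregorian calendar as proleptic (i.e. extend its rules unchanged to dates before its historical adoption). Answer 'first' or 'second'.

Converting both to JDN: 2127418 vs 2127086; the smaller is the second.

second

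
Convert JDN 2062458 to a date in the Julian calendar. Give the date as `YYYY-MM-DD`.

The proleptic Gregorian equivalent of JDN 2062458 is 19 September 934.
In the Julian calendar that day is 0934-09-14.

0934-09-14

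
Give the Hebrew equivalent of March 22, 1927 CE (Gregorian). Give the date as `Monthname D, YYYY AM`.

Both dates share Julian Day Number 2424962; in the Hebrew calendar that is 18 Adar II 5687 AM.

Adar II 18, 5687 AM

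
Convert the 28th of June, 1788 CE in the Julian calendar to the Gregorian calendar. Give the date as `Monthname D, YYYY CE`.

July 9, 1788 CE

At this point the Julian calendar is 11 days behind the Gregorian.
28 June 1788 Julian + 11 days → 9 July 1788 Gregorian.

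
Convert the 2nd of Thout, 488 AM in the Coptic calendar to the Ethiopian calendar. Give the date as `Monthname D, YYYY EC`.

Meskerem 2, 764 EC

Julian Day Number of the source date = 2002908.
Converting JDN 2002908 to the Ethiopian calendar gives 2 Meskerem 764 EC.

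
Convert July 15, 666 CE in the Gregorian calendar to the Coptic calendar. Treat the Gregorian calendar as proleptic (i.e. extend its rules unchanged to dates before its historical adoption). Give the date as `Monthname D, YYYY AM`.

Both dates share Julian Day Number 1964507; in the Coptic calendar that is 18 Epip 382 AM.

Epip 18, 382 AM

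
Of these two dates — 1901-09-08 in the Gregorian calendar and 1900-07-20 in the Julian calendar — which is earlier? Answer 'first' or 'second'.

second

The two dates have Julian Day Numbers 2415636 and 2415234 respectively.
Since 2415234 < 2415636, the second date comes first.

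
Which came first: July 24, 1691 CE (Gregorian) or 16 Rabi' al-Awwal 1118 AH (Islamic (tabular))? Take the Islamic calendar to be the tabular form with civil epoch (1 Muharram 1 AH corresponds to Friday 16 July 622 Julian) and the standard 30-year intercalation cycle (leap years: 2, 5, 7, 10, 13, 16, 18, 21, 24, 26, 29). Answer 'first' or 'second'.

Converting both to JDN: 2338890 vs 2344342; the smaller is the first.

first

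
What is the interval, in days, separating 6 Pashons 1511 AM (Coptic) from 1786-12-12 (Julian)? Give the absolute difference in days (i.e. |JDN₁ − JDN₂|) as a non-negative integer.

First date → JDN 2376802; second date → JDN 2373740.
The interval is |2376802 − 2373740| = 3062 days.

3062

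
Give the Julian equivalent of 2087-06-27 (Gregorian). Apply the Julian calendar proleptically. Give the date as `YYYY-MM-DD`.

At this point the Julian calendar is 13 days behind the Gregorian.
27 June 2087 Gregorian − 13 days → 14 June 2087 Julian.

2087-06-14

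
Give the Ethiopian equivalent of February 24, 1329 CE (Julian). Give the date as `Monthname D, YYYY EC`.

Yekatit 30, 1321 EC

Julian Day Number of the source date = 2206530.
Converting JDN 2206530 to the Ethiopian calendar gives 30 Yekatit 1321 EC.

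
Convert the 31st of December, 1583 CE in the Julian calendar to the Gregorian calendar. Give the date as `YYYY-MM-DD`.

At this point the Julian calendar is 10 days behind the Gregorian.
31 December 1583 Julian + 10 days → 10 January 1584 Gregorian.

1584-01-10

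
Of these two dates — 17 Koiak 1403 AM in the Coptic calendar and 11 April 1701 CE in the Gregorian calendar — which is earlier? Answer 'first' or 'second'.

first

The two dates have Julian Day Numbers 2337216 and 2342438 respectively.
Since 2337216 < 2342438, the first date comes first.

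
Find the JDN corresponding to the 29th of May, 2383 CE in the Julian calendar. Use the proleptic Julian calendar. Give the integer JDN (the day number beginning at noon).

Equivalently 14 June 2383 (Gregorian).
JDN 2400001 is 17 November 1858 CE (Gregorian), MJD 0; the target day is +191596 days from there, so JDN = 2591597.

2591597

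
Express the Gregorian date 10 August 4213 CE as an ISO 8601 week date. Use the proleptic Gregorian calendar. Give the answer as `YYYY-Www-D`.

4213-W32-2

The weekday is Tuesday (ISO weekday 2).
That Tuesday belongs to ISO week 32 of ISO year 4213.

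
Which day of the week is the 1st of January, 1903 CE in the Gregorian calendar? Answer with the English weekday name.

2416116 ≡ 3 (mod 7); counting from Monday = 0 gives Thursday.

Thursday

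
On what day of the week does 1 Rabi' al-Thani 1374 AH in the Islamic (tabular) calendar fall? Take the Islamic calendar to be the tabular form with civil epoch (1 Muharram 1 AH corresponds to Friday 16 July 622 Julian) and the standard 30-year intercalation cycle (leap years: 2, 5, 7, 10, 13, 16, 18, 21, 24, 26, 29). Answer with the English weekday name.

Saturday

This is JDN 2435074 (27 November 1954 Gregorian).
JDN 2435074 mod 7 = 5, and JDN 0 was a Monday, so this is a Saturday.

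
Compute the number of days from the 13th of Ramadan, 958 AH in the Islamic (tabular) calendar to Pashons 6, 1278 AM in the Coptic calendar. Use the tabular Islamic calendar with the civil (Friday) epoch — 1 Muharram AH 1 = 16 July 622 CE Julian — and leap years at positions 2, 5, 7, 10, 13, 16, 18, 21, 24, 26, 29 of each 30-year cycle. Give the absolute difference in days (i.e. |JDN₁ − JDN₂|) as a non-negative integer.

3882

JDN of the first date = 2287817.
JDN of the second date = 2291699.
|2291699 − 2287817| = 3882.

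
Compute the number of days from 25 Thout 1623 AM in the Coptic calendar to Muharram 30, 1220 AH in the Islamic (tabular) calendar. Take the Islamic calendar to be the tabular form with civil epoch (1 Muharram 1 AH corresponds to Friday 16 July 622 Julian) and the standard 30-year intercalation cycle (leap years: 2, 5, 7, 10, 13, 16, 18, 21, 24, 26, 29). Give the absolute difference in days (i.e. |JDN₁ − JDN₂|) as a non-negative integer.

JDN of the first date = 2417489.
JDN of the second date = 2380442.
|2380442 − 2417489| = 37047.

37047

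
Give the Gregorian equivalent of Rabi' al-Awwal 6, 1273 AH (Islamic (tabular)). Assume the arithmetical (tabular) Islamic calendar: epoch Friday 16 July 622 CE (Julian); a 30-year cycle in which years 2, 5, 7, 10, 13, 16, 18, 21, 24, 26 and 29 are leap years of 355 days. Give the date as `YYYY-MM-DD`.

Both dates share Julian Day Number 2399258; in the Gregorian calendar that is 4 November 1856 CE.

1856-11-04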